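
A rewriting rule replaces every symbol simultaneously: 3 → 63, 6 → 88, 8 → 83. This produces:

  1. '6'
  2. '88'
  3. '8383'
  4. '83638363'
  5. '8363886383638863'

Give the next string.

φ(8363886383638863) expands symbol-by-symbol to 83 63 88 63 83 83 88 63 83 63 88 63 83 83 88 63; joining the 16 pieces gives the next term.

83638863838388638363886383838863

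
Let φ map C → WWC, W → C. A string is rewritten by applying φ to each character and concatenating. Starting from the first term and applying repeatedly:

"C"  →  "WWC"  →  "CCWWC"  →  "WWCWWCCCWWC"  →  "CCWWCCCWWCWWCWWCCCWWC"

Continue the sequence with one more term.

Rewriting the 21 symbols of CCWWCCCWWCWWCWWCCCWWC one by one yields WWC WWC C C WWC WWC WWC C C WWC C C WWC C C WWC WWC WWC C C WWC; concatenated:

WWCWWCCCWWCWWCWWCCCWWCCCWWCCCWWCWWCWWCCCWWC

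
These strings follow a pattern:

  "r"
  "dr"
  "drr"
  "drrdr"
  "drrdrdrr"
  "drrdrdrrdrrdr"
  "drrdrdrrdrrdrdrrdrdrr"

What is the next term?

From term 3 onward, concatenate the last term with the second-to-last: dr·r = drr, drr·dr = drrdr, …
So term 8 is drrdrdrrdrrdrdrrdrdrr·drrdrdrrdrrdr.

drrdrdrrdrrdrdrrdrdrrdrrdrdrrdrrdr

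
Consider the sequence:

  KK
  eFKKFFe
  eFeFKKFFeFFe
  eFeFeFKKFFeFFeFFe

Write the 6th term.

eFeFeFeFeFKKFFeFFeFFeFFeFFe

Every step adds eF to the front and FFe to the end of the previous string.
From eFeFeFKKFFeFFeFFe, 2 further steps: eFeFeFKKFFeFFeFFe → eFeFeFeFKKFFeFFeFFeFFe → (answer).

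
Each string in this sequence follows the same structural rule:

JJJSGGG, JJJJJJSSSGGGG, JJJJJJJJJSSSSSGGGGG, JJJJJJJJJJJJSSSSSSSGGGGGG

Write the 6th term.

Reading off run lengths: J runs 3, 6, 9, 12; S runs 1, 3, 5, 7; G runs 3, 4, 5, 6 — each is linear in n (n = 1, 2, …).
Setting n = 6 gives 18, 11, 8 characters in each block.

JJJJJJJJJJJJJJJJJJSSSSSSSSSSSGGGGGGGG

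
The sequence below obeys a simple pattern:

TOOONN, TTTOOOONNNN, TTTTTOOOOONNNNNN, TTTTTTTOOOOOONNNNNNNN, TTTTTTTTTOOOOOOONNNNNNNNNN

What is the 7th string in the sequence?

TTTTTTTTTTTTTOOOOOOOOONNNNNNNNNNNNNN

Each string has the form T^{2n-1} O^{n+2} N^{2n} (n = 1, 2, …).
At n = 7 the blocks have lengths 13, 9, 14.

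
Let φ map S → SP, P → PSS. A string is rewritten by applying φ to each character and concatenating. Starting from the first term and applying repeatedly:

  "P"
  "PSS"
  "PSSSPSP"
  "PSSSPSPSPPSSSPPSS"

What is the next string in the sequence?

Rewriting the 17 symbols of PSSSPSPSPPSSSPPSS one by one yields PSS SP SP SP PSS SP PSS SP PSS PSS SP SP SP PSS PSS SP SP; concatenated:

PSSSPSPSPPSSSPPSSSPPSSPSSSPSPSPPSSPSSSPSP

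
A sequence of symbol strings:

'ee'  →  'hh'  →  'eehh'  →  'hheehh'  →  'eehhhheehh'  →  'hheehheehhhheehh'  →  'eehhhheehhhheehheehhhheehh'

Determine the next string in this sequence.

Each term (from the third on) is the two preceding terms concatenated in order: term 3 = ee·hh = eehh.
So term 8 is hheehheehhhheehh·eehhhheehhhheehheehhhheehh.

hheehheehhhheehheehhhheehhhheehheehhhheehh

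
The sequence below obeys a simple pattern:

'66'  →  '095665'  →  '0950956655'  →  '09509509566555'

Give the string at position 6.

0950950950950956655555

Every step adds 095 to the front and 5 to the end of the previous string.
From 09509509566555, 2 further steps: 09509509566555 → 095095095095665555 → (answer).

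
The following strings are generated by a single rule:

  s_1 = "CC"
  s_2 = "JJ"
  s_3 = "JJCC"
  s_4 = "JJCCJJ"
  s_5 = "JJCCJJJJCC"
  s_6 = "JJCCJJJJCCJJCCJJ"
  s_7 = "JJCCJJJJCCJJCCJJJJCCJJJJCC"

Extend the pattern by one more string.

This is a Fibonacci-style word recurrence s(k) = s(k−1)·s(k−2): e.g. JJ·CC = JJCC.
The next term joins JJCCJJJJCCJJCCJJJJCCJJJJCC and JJCCJJJJCCJJCCJJ.

JJCCJJJJCCJJCCJJJJCCJJJJCCJJCCJJJJCCJJCCJJ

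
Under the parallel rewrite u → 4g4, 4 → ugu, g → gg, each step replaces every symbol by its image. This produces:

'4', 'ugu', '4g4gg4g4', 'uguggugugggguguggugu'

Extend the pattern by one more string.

4g4gg4g4gggg4g4gg4g4gggggggg4g4gg4g4gggg4g4gg4g4

Applying the rule to each of the 20 symbols of uguggugugggguguggugu gives the pieces 4g4 gg 4g4 gg gg 4g4 gg 4g4 gg gg gg gg 4g4 gg 4g4 gg gg 4g4 gg 4g4, which concatenate to the answer.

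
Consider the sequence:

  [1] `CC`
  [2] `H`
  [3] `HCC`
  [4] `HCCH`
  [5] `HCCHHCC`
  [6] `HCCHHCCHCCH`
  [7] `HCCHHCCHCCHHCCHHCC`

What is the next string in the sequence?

HCCHHCCHCCHHCCHHCCHCCHHCCHCCH

This is a Fibonacci-style word recurrence s(k) = s(k−1)·s(k−2): e.g. H·CC = HCC.
The next term joins HCCHHCCHCCHHCCHHCC and HCCHHCCHCCH.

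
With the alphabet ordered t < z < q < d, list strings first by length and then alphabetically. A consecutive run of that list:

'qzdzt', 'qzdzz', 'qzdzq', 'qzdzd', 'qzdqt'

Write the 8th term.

qzdqd

Continuing the enumeration 3 steps past qzdqt: qzdqt → qzdqz → qzdqq → (answer).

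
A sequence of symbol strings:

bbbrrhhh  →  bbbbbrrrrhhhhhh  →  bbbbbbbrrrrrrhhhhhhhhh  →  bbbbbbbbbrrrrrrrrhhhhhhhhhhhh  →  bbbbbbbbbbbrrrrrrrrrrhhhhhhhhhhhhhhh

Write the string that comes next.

bbbbbbbbbbbbbrrrrrrrrrrrrhhhhhhhhhhhhhhhhhh

Each string has the form b^{2n+1} r^{2n} h^{3n} (n = 1, 2, …).
At n = 6 the blocks have lengths 13, 12, 18.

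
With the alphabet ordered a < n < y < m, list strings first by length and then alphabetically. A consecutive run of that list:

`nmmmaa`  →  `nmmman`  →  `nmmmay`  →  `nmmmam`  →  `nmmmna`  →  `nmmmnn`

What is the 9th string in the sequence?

Advancing 3 positions from nmmmnn through nmmmnn → nmmmny → nmmmnm reaches term 9.

nmmmya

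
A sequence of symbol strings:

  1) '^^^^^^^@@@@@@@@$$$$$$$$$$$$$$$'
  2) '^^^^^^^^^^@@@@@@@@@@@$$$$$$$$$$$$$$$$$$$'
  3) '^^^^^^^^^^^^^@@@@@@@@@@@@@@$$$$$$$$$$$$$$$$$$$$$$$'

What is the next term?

Term n consists of 3n-2 ^'s, followed by 3n-1 @'s, followed by 4n+3 $'s, where the shown terms are n = 3, 4, 5.
Setting n = 6 gives 16, 17, 27 characters in each block.

^^^^^^^^^^^^^^^^@@@@@@@@@@@@@@@@@$$$$$$$$$$$$$$$$$$$$$$$$$$$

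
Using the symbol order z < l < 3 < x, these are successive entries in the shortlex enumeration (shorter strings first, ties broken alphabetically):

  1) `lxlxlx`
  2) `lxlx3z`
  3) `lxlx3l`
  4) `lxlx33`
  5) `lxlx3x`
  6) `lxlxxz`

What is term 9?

lxlxxx

Advancing 3 positions from lxlxxz through lxlxxz → lxlxxl → lxlxx3 reaches term 9.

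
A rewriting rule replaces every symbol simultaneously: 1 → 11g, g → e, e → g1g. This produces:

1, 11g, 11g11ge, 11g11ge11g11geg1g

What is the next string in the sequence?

11g11ge11g11geg1g11g11ge11g11geg1ge11ge

Applying the rule to each of the 17 symbols of 11g11ge11g11geg1g gives the pieces 11g 11g e 11g 11g e g1g 11g 11g e 11g 11g e g1g e 11g e, which concatenate to the answer.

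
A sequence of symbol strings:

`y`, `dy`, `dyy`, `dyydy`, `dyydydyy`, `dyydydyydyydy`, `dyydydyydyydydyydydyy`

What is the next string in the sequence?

dyydydyydyydydyydydyydyydydyydyydy

Each term (from the third on) is the previous term followed by the one before it: term 3 = dy·y = dyy.
Continuing: dyydydyydyydydyydydyy · dyydydyydyydy gives term 8.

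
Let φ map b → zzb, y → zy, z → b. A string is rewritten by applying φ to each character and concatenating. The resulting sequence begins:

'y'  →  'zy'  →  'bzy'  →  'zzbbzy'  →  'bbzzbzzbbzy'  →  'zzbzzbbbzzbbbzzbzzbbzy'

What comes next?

φ(zzbzzbbbzzbbbzzbzzbbzy) expands symbol-by-symbol to b b zzb b b zzb zzb zzb b b zzb zzb zzb b b zzb b b zzb zzb b zy; joining the 22 pieces gives the next term.

bbzzbbbzzbzzbzzbbbzzbzzbzzbbbzzbbbzzbzzbbzy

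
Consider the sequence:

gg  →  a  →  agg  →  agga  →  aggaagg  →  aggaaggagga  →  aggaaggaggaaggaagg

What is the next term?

aggaaggaggaaggaaggaggaaggagga

This is a Fibonacci-style word recurrence s(k) = s(k−1)·s(k−2): e.g. a·gg = agg.
The next term joins aggaaggaggaaggaagg and aggaaggagga.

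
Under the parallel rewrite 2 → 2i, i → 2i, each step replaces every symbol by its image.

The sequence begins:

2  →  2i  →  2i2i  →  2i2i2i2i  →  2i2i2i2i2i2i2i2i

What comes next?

Rewriting the 16 symbols of 2i2i2i2i2i2i2i2i one by one yields 2i 2i 2i 2i 2i 2i 2i 2i 2i 2i 2i 2i 2i 2i 2i 2i; concatenated:

2i2i2i2i2i2i2i2i2i2i2i2i2i2i2i2i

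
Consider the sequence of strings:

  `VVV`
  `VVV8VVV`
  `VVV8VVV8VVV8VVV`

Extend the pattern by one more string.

VVV8VVV8VVV8VVV8VVV8VVV8VVV8VVV

Every step duplicates the string with '8' between the halves.
One more doubling of VVV8VVV8VVV8VVV gives the answer.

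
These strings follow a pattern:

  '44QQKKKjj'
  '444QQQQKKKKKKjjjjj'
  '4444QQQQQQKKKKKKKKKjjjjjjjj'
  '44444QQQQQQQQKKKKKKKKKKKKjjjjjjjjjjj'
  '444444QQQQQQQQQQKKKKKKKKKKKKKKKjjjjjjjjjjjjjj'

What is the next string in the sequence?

Reading off run lengths: 4 runs 2, 3, 4, 5, 6; Q runs 2, 4, 6, 8, 10; K runs 3, 6, 9, 12, 15; j runs 2, 5, 8, 11, 14 — each is linear in n (n = 1, 2, …).
At n = 6 the blocks have lengths 7, 12, 18, 17.

4444444QQQQQQQQQQQQKKKKKKKKKKKKKKKKKKjjjjjjjjjjjjjjjjj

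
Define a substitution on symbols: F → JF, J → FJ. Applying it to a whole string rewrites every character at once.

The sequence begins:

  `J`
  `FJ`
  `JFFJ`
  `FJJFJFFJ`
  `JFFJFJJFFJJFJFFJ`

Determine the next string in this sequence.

Rewriting the 16 symbols of JFFJFJJFFJJFJFFJ one by one yields FJ JF JF FJ JF FJ FJ JF JF FJ FJ JF FJ JF JF FJ; concatenated:

FJJFJFFJJFFJFJJFJFFJFJJFFJJFJFFJ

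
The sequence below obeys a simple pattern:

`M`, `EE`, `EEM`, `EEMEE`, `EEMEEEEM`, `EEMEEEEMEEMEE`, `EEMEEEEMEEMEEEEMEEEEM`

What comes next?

EEMEEEEMEEMEEEEMEEEEMEEMEEEEMEEMEE

This is a Fibonacci-style word recurrence s(k) = s(k−1)·s(k−2): e.g. EE·M = EEM.
So term 8 is EEMEEEEMEEMEEEEMEEEEM·EEMEEEEMEEMEE.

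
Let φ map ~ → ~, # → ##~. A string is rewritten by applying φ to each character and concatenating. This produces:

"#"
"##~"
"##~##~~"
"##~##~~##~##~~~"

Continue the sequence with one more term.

##~##~~##~##~~~##~##~~##~##~~~~

Applying the rule to each of the 15 symbols of ##~##~~##~##~~~ gives the pieces ##~ ##~ ~ ##~ ##~ ~ ~ ##~ ##~ ~ ##~ ##~ ~ ~ ~, which concatenate to the answer.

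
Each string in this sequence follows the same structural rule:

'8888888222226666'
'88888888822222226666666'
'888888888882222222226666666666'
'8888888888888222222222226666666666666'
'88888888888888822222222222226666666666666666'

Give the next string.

Each string has the form 8^{2n+3} 2^{2n+1} 6^{3n-2}, where the shown terms are n = 2, 3, 4, 5, 6.
For the next term, n = 7, so the run lengths are 17, 15, 19.

888888888888888882222222222222226666666666666666666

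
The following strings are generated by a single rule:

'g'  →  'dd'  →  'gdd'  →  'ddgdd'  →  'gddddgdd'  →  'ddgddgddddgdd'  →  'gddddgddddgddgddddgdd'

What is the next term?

ddgddgddddgddgddddgddddgddgddddgdd

This is a Fibonacci-style word recurrence s(k) = s(k−2)·s(k−1): e.g. g·dd = gdd.
Continuing: ddgddgddddgdd · gddddgddddgddgddddgdd gives term 8.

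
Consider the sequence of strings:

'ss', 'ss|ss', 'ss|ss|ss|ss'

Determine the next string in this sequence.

ss|ss|ss|ss|ss|ss|ss|ss

s(k+1) = s(k)·|·s(k) — each term doubles the last with '|' between the halves.
One more doubling of ss|ss|ss|ss gives the answer.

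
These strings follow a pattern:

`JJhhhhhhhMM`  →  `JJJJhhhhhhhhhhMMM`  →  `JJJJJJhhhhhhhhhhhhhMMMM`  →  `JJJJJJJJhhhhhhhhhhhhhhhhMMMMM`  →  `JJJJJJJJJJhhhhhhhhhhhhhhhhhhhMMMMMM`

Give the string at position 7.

The n-th term is 2n-2 J's then 3n+1 h's then n M's, where the shown terms are n = 2, 3, 4, 5, 6.
At n = 8 the blocks have lengths 14, 25, 8.

JJJJJJJJJJJJJJhhhhhhhhhhhhhhhhhhhhhhhhhMMMMMMMM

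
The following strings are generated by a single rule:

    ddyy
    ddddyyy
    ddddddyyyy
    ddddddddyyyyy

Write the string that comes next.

ddddddddddyyyyyy

The n-th term is 2n d's then n+1 y's (n = 1, 2, …).
At n = 5 the blocks have lengths 10, 6.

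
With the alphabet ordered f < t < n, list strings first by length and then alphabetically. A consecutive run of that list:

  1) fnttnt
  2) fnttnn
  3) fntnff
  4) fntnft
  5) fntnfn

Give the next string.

fntntf

The successor of fntnfn increments the rightmost position that isn't already n and resets every position after it to f.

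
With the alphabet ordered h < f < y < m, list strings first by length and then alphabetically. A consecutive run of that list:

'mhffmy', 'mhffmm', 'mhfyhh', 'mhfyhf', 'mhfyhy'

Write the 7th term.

mhfyfh

Advancing 2 positions from mhfyhy through mhfyhy → mhfyhm reaches term 7.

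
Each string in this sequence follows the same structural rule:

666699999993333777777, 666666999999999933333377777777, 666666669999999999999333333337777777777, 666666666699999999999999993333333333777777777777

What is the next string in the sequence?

Each string has the form 6^{2n} 9^{3n+1} 3^{2n} 7^{2n+2}, where the shown terms are n = 2, 3, 4, 5.
Setting n = 6 gives 12, 19, 12, 14 characters in each block.

666666666666999999999999999999933333333333377777777777777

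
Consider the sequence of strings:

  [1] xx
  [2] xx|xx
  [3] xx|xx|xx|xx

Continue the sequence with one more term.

Every step duplicates the string with '|' between the halves.
Doubling xx|xx|xx|xx with '|' between the halves:

xx|xx|xx|xx|xx|xx|xx|xx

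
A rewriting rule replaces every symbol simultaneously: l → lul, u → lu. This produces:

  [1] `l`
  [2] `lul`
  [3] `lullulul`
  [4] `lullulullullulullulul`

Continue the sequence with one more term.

Applying the rule to each of the 21 symbols of lullulullullulullulul gives the pieces lul lu lul lul lu lul lu lul lul lu lul lul lu lul lu lul lul lu lul lu lul, which concatenate to the answer.

lullulullullulullulullullulullullulullulullullulullulul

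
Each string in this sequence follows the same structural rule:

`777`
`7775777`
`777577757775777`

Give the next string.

s(k+1) = s(k)·5·s(k) — each term doubles the last with '5' between the halves.
One more doubling of 777577757775777 gives the answer.

7775777577757775777577757775777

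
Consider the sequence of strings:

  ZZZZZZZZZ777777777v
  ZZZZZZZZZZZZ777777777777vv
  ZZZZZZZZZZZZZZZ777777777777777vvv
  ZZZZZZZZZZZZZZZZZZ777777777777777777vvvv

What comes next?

ZZZZZZZZZZZZZZZZZZZZZ777777777777777777777vvvvv

The n-th term is 3n Z's then 3n 7's then n-2 v's, where the shown terms are n = 3, 4, 5, 6.
At n = 7 the blocks have lengths 21, 21, 5.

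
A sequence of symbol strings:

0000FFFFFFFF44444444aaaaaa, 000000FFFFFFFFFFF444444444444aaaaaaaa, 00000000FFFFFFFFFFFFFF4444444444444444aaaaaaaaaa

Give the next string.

0000000000FFFFFFFFFFFFFFFFF44444444444444444444aaaaaaaaaaaa

Each string has the form 0^{2n} F^{3n+2} 4^{4n} a^{2n+2}, where the shown terms are n = 2, 3, 4.
Setting n = 5 gives 10, 17, 20, 12 characters in each block.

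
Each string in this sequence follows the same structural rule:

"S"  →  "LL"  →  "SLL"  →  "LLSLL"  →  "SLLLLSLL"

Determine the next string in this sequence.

LLSLLSLLLLSLL

This is a Fibonacci-style word recurrence s(k) = s(k−2)·s(k−1): e.g. S·LL = SLL.
So term 6 is LLSLL·SLLLLSLL.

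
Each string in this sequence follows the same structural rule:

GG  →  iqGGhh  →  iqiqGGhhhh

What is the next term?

Every step adds iq to the front and hh to the end of the previous string.
One more step from iqiqGGhhhh gives the answer.

iqiqiqGGhhhhhh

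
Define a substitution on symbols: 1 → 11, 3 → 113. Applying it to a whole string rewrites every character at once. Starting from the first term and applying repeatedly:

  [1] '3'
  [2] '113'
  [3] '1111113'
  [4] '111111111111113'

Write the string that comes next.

1111111111111111111111111111113

Replace each of the 15 characters of 111111111111113 in place — 11 11 11 11 11 11 11 11 11 11 11 11 11 11 113 — and concatenate.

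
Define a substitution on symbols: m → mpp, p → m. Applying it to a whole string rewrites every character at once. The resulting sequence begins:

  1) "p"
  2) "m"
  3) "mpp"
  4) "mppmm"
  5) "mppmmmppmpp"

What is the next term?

Rewriting each symbol of mppmmmppmpp: m→mpp, p→m, p→m, m→mpp, m→mpp, m→mpp, p→m, p→m, m→mpp, p→m, p→m, which concatenates to mpp m m mpp mpp mpp m m mpp m m.

mppmmmppmppmppmmmppmm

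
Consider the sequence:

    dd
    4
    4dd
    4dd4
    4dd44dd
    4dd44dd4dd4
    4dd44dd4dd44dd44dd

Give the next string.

4dd44dd4dd44dd44dd4dd44dd4dd4

Each term (from the third on) is the previous term followed by the one before it: term 3 = 4·dd = 4dd.
Continuing: 4dd44dd4dd44dd44dd · 4dd44dd4dd4 gives term 8.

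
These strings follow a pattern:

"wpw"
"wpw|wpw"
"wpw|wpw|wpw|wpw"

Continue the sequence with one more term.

wpw|wpw|wpw|wpw|wpw|wpw|wpw|wpw

s(k+1) = s(k)·|·s(k) — each term doubles the last with '|' between the halves.
So the next term is two copies of wpw|wpw|wpw|wpw with '|' between the halves.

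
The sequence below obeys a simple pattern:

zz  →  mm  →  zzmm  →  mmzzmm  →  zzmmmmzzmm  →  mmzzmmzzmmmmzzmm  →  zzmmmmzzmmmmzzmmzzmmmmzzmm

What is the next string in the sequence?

This is a Fibonacci-style word recurrence s(k) = s(k−2)·s(k−1): e.g. zz·mm = zzmm.
Continuing: mmzzmmzzmmmmzzmm · zzmmmmzzmmmmzzmmzzmmmmzzmm gives term 8.

mmzzmmzzmmmmzzmmzzmmmmzzmmmmzzmmzzmmmmzzmm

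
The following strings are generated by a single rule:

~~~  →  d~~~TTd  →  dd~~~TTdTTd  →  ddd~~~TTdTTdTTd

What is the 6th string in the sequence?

ddddd~~~TTdTTdTTdTTdTTd

Each term wraps the previous one in d on the left and TTd on the right.
From ddd~~~TTdTTdTTd, 2 further steps: ddd~~~TTdTTdTTd → dddd~~~TTdTTdTTdTTd → (answer).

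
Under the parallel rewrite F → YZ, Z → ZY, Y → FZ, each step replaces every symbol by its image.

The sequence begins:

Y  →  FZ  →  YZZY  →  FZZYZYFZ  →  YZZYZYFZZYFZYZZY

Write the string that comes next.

Replace each of the 16 characters of YZZYZYFZZYFZYZZY in place — FZ ZY ZY FZ ZY FZ YZ ZY ZY FZ YZ ZY FZ ZY ZY FZ — and concatenate.

FZZYZYFZZYFZYZZYZYFZYZZYFZZYZYFZ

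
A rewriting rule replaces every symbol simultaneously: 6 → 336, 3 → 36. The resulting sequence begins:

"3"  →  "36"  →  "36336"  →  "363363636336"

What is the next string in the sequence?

Rewriting each symbol of 363363636336: 3→36, 6→336, 3→36, 3→36, 6→336, 3→36, 6→336, 3→36, 6→336, 3→36, 3→36, 6→336, which concatenates to 36 336 36 36 336 36 336 36 336 36 36 336.

36336363633636336363363636336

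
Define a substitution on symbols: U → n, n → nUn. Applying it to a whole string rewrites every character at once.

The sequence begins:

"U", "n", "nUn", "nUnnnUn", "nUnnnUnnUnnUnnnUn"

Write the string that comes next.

Rewriting the 17 symbols of nUnnnUnnUnnUnnnUn one by one yields nUn n nUn nUn nUn n nUn nUn n nUn nUn n nUn nUn nUn n nUn; concatenated:

nUnnnUnnUnnUnnnUnnUnnnUnnUnnnUnnUnnUnnnUn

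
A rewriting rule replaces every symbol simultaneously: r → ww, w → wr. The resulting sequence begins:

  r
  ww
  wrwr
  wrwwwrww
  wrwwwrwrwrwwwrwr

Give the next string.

Rewriting the 16 symbols of wrwwwrwrwrwwwrwr one by one yields wr ww wr wr wr ww wr ww wr ww wr wr wr ww wr ww; concatenated:

wrwwwrwrwrwwwrwwwrwwwrwrwrwwwrww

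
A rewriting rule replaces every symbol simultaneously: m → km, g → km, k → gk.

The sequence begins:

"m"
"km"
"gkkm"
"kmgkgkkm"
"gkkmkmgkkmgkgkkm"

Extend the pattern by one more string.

kmgkgkkmgkkmkmgkgkkmkmgkkmgkgkkm

Applying the rule to each of the 16 symbols of gkkmkmgkkmgkgkkm gives the pieces km gk gk km gk km km gk gk km km gk km gk gk km, which concatenate to the answer.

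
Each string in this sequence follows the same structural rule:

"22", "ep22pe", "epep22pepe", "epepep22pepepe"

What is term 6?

s(k+1) = ep·s(k)·pe, so each term gains ep as a prefix and pe as a suffix.
From epepep22pepepe, 2 further steps: epepep22pepepe → epepepep22pepepepe → (answer).

epepepepep22pepepepepe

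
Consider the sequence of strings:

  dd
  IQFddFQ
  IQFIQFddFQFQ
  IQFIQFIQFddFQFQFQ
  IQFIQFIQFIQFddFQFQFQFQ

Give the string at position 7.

IQFIQFIQFIQFIQFIQFddFQFQFQFQFQFQ

Each term wraps the previous one in IQF on the left and FQ on the right.
From IQFIQFIQFIQFddFQFQFQFQ, 2 further steps: IQFIQFIQFIQFddFQFQFQFQ → IQFIQFIQFIQFIQFddFQFQFQFQFQ → (answer).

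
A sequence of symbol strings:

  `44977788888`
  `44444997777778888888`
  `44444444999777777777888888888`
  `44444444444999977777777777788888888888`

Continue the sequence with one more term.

44444444444444999997777777777777778888888888888

Reading off run lengths: 4 runs 2, 5, 8, 11; 9 runs 1, 2, 3, 4; 7 runs 3, 6, 9, 12; 8 runs 5, 7, 9, 11 — each is linear in n (n = 1, 2, …).
For the next term, n = 5, so the run lengths are 14, 5, 15, 13.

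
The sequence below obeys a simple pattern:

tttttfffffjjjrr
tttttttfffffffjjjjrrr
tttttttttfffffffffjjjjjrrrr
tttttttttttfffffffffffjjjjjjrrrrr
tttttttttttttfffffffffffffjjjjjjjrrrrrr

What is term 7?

Term n consists of 2n-1 t's, followed by 2n-1 f's, followed by n j's, followed by n-1 r's, where the shown terms are n = 3, 4, 5, 6, 7.
Setting n = 9 gives 17, 17, 9, 8 characters in each block.

tttttttttttttttttfffffffffffffffffjjjjjjjjjrrrrrrrr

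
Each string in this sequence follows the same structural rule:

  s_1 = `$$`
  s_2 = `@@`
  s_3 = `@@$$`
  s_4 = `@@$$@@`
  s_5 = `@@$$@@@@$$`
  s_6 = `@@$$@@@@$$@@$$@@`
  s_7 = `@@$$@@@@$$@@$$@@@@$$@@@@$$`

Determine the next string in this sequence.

@@$$@@@@$$@@$$@@@@$$@@@@$$@@$$@@@@$$@@$$@@

This is a Fibonacci-style word recurrence s(k) = s(k−1)·s(k−2): e.g. @@·$$ = @@$$.
Continuing: @@$$@@@@$$@@$$@@@@$$@@@@$$ · @@$$@@@@$$@@$$@@ gives term 8.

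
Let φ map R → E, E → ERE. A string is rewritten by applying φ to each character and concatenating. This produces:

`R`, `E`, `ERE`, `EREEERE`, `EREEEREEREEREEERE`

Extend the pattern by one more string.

Rewriting the 17 symbols of EREEEREEREEREEERE one by one yields ERE E ERE ERE ERE E ERE ERE E ERE ERE E ERE ERE ERE E ERE; concatenated:

EREEEREEREEREEEREEREEEREEREEEREEREEREEERE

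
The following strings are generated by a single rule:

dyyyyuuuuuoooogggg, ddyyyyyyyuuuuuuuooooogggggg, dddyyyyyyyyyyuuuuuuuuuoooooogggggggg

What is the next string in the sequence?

ddddyyyyyyyyyyyyyuuuuuuuuuuuooooooogggggggggg

Each string has the form d^{n} y^{3n+1} u^{2n+3} o^{n+3} g^{2n+2} (n = 1, 2, …).
Setting n = 4 gives 4, 13, 11, 7, 10 characters in each block.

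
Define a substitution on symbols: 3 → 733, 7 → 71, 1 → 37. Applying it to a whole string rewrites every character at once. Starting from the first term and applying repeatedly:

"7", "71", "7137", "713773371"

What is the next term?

Rewriting each symbol of 713773371: 7→71, 1→37, 3→733, 7→71, 7→71, 3→733, 3→733, 7→71, 1→37, which concatenates to 71 37 733 71 71 733 733 71 37.

713773371717337337137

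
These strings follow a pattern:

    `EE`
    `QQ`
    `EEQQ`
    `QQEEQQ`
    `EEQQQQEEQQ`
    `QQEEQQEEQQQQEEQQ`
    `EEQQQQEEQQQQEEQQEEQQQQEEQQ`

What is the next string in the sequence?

QQEEQQEEQQQQEEQQEEQQQQEEQQQQEEQQEEQQQQEEQQ

This is a Fibonacci-style word recurrence s(k) = s(k−2)·s(k−1): e.g. EE·QQ = EEQQ.
The next term joins QQEEQQEEQQQQEEQQ and EEQQQQEEQQQQEEQQEEQQQQEEQQ.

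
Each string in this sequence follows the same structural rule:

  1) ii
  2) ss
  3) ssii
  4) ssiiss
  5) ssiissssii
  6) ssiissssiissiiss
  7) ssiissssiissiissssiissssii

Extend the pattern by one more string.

ssiissssiissiissssiissssiissiissssiissiiss

This is a Fibonacci-style word recurrence s(k) = s(k−1)·s(k−2): e.g. ss·ii = ssii.
Continuing: ssiissssiissiissssiissssii · ssiissssiissiiss gives term 8.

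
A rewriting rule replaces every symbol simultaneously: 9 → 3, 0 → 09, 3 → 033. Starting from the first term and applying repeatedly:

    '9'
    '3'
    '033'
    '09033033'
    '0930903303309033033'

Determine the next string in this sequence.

Applying the rule to each of the 19 symbols of 0930903303309033033 gives the pieces 09 3 033 09 3 09 033 033 09 033 033 09 3 09 033 033 09 033 033, which concatenate to the answer.

09303309309033033090330330930903303309033033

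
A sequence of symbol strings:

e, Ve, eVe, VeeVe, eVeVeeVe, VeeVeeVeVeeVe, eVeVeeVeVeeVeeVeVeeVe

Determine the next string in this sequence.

VeeVeeVeVeeVeeVeVeeVeVeeVeeVeVeeVe

From term 3 onward, concatenate the second-to-last term with the last: e·Ve = eVe, Ve·eVe = VeeVe, …
So term 8 is VeeVeeVeVeeVe·eVeVeeVeVeeVeeVeVeeVe.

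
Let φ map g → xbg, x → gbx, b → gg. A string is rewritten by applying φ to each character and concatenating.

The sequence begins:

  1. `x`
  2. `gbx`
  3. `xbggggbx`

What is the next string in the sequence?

gbxggxbgxbgxbgxbggggbx

Expanding xbggggbx: x→gbx, b→gg, g→xbg, g→xbg, g→xbg, g→xbg, b→gg, x→gbx. Concatenated: gbx gg xbg xbg xbg xbg gg gbx.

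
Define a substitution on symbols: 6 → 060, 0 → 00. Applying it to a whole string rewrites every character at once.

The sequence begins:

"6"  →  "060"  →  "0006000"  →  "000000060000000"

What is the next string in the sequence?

Rewriting the 15 symbols of 000000060000000 one by one yields 00 00 00 00 00 00 00 060 00 00 00 00 00 00 00; concatenated:

0000000000000006000000000000000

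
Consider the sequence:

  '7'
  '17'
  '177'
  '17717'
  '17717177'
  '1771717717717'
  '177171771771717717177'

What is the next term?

From term 3 onward, concatenate the last term with the second-to-last: 17·7 = 177, 177·17 = 17717, …
Continuing: 177171771771717717177 · 1771717717717 gives term 8.

1771717717717177171771771717717717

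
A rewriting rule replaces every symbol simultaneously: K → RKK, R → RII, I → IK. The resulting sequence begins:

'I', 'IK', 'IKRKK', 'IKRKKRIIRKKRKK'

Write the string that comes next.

φ(IKRKKRIIRKKRKK) expands symbol-by-symbol to IK RKK RII RKK RKK RII IK IK RII RKK RKK RII RKK RKK; joining the 14 pieces gives the next term.

IKRKKRIIRKKRKKRIIIKIKRIIRKKRKKRIIRKKRKK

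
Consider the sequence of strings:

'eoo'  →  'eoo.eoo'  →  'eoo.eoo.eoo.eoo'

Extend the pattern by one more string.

Each string is two copies of the previous one joined by '.'.
Doubling eoo.eoo.eoo.eoo with '.' between the halves:

eoo.eoo.eoo.eoo.eoo.eoo.eoo.eoo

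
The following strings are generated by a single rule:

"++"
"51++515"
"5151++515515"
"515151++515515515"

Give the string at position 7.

Each term wraps the previous one in 51 on the left and 515 on the right.
From 515151++515515515, 3 further steps: 515151++515515515 → 51515151++515515515515 → 5151515151++515515515515515 → (answer).

515151515151++515515515515515515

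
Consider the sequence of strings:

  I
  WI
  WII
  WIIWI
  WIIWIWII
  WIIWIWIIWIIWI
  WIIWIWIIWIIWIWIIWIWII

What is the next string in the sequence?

WIIWIWIIWIIWIWIIWIWIIWIIWIWIIWIIWI

This is a Fibonacci-style word recurrence s(k) = s(k−1)·s(k−2): e.g. WI·I = WII.
The next term joins WIIWIWIIWIIWIWIIWIWII and WIIWIWIIWIIWI.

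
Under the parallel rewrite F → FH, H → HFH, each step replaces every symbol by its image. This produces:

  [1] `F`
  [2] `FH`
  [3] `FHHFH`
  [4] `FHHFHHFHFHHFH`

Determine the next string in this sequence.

FHHFHHFHFHHFHHFHFHHFHFHHFHHFHFHHFH

Applying the rule to each of the 13 symbols of FHHFHHFHFHHFH gives the pieces FH HFH HFH FH HFH HFH FH HFH FH HFH HFH FH HFH, which concatenate to the answer.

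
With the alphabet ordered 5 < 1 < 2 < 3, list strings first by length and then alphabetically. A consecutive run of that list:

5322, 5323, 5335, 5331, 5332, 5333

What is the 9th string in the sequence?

Continuing the enumeration 3 steps past 5333: 5333 → 1555 → 1551 → (answer).

1552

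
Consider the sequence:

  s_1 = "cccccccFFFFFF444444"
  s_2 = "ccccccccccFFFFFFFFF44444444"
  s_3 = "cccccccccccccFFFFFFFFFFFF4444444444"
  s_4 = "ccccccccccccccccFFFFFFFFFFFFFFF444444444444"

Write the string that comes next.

The n-th term is 3n+1 c's then 3n F's then 2n+2 4's, where the shown terms are n = 2, 3, 4, 5.
For the next term, n = 6, so the run lengths are 19, 18, 14.

cccccccccccccccccccFFFFFFFFFFFFFFFFFF44444444444444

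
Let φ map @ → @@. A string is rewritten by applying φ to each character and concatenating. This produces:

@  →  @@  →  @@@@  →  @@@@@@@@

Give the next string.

@@@@@@@@@@@@@@@@

Expanding @@@@@@@@: @→@@, @→@@, @→@@, @→@@, @→@@, @→@@, @→@@, @→@@. Concatenated: @@ @@ @@ @@ @@ @@ @@ @@.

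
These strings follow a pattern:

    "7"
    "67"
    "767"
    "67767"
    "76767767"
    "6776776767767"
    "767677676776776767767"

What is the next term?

Each term (from the third on) is the two preceding terms concatenated in order: term 3 = 7·67 = 767.
The next term joins 6776776767767 and 767677676776776767767.

6776776767767767677676776776767767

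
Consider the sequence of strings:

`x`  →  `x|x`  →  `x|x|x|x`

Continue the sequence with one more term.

Every step duplicates the string with '|' between the halves.
So the next term is two copies of x|x|x|x with '|' between the halves.

x|x|x|x|x|x|x|x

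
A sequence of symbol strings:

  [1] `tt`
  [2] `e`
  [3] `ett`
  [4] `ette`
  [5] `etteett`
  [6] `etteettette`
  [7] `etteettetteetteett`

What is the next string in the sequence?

This is a Fibonacci-style word recurrence s(k) = s(k−1)·s(k−2): e.g. e·tt = ett.
So term 8 is etteettetteetteett·etteettette.

etteettetteetteettetteettette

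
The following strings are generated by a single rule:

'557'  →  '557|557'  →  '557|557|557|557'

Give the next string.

Each string is two copies of the previous one joined by '|'.
So the next term is two copies of 557|557|557|557 with '|' between the halves.

557|557|557|557|557|557|557|557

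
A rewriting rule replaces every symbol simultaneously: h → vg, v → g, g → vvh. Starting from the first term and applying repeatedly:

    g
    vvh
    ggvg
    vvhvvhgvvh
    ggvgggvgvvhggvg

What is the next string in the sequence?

Applying the rule to each of the 15 symbols of ggvgggvgvvhggvg gives the pieces vvh vvh g vvh vvh vvh g vvh g g vg vvh vvh g vvh, which concatenate to the answer.

vvhvvhgvvhvvhvvhgvvhggvgvvhvvhgvvh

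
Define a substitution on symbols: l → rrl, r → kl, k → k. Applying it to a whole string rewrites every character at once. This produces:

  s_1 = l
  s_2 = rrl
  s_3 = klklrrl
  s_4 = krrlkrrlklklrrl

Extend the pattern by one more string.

φ(krrlkrrlklklrrl) expands symbol-by-symbol to k kl kl rrl k kl kl rrl k rrl k rrl kl kl rrl; joining the 15 pieces gives the next term.

kklklrrlkklklrrlkrrlkrrlklklrrl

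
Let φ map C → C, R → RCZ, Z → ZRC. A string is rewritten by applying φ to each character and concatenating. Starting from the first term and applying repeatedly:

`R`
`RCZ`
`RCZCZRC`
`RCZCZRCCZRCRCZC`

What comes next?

Replace each of the 15 characters of RCZCZRCCZRCRCZC in place — RCZ C ZRC C ZRC RCZ C C ZRC RCZ C RCZ C ZRC C — and concatenate.

RCZCZRCCZRCRCZCCZRCRCZCRCZCZRCC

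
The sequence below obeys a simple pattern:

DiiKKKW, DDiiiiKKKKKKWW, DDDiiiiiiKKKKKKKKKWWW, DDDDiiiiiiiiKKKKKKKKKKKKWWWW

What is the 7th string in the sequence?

DDDDDDDiiiiiiiiiiiiiiKKKKKKKKKKKKKKKKKKKKKWWWWWWW

Each string has the form D^{n} i^{2n} K^{3n} W^{n} (n = 1, 2, …).
Setting n = 7 gives 7, 14, 21, 7 characters in each block.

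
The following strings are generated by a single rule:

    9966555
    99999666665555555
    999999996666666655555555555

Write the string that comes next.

Term n consists of 3n-1 9's, followed by 3n-1 6's, followed by 4n-1 5's (n = 1, 2, …).
Setting n = 4 gives 11, 11, 15 characters in each block.

9999999999966666666666555555555555555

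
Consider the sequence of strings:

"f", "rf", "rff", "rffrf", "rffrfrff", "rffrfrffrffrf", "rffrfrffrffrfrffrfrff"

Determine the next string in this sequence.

From term 3 onward, concatenate the last term with the second-to-last: rf·f = rff, rff·rf = rffrf, …
Continuing: rffrfrffrffrfrffrfrff · rffrfrffrffrf gives term 8.

rffrfrffrffrfrffrfrffrffrfrffrffrf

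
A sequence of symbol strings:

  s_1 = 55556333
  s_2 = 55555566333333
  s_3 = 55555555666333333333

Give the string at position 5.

55555555555566666333333333333333

Term n consists of 2n+2 5's, followed by n 6's, followed by 3n 3's (n = 1, 2, …).
For term 5, n = 5, so the run lengths are 12, 5, 15.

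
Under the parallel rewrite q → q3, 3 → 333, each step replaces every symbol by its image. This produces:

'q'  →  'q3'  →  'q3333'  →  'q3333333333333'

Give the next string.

q3333333333333333333333333333333333333333

Applying the rule to each of the 14 symbols of q3333333333333 gives the pieces q3 333 333 333 333 333 333 333 333 333 333 333 333 333, which concatenate to the answer.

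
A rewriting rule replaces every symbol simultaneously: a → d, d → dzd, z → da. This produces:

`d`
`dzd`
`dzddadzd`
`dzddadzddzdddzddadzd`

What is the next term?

φ(dzddadzddzdddzddadzd) expands symbol-by-symbol to dzd da dzd dzd d dzd da dzd dzd da dzd dzd dzd da dzd dzd d dzd da dzd; joining the 20 pieces gives the next term.

dzddadzddzdddzddadzddzddadzddzddzddadzddzdddzddadzd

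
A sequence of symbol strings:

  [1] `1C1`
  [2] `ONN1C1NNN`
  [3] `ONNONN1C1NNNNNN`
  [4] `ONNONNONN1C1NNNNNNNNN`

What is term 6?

ONNONNONNONNONN1C1NNNNNNNNNNNNNNN

s(k+1) = ONN·s(k)·NNN, so each term gains ONN as a prefix and NNN as a suffix.
From ONNONNONN1C1NNNNNNNNN, 2 further steps: ONNONNONN1C1NNNNNNNNN → ONNONNONNONN1C1NNNNNNNNNNNN → (answer).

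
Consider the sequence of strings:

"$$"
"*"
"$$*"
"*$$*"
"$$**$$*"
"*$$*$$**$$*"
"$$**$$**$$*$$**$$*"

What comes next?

*$$*$$**$$*$$**$$**$$*$$**$$*

From term 3 onward, concatenate the second-to-last term with the last: $$·* = $$*, *·$$* = *$$*, …
Continuing: *$$*$$**$$* · $$**$$**$$*$$**$$* gives term 8.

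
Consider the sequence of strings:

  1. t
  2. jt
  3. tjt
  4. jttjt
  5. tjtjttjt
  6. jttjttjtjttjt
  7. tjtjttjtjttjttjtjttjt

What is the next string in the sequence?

jttjttjtjttjttjtjttjtjttjttjtjttjt

This is a Fibonacci-style word recurrence s(k) = s(k−2)·s(k−1): e.g. t·jt = tjt.
So term 8 is jttjttjtjttjt·tjtjttjtjttjttjtjttjt.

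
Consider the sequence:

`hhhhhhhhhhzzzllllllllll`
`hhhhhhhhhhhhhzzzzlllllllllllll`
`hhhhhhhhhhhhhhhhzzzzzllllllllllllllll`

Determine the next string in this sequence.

Each string has the form h^{3n+1} z^{n} l^{3n+1}, where the shown terms are n = 3, 4, 5.
For the next term, n = 6, so the run lengths are 19, 6, 19.

hhhhhhhhhhhhhhhhhhhzzzzzzlllllllllllllllllll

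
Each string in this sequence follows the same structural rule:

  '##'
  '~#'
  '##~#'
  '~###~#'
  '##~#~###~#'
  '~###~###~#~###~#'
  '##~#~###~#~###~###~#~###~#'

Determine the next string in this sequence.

~###~###~#~###~###~#~###~#~###~###~#~###~#

From term 3 onward, concatenate the second-to-last term with the last: ##·~# = ##~#, ~#·##~# = ~###~#, …
So term 8 is ~###~###~#~###~#·##~#~###~#~###~###~#~###~#.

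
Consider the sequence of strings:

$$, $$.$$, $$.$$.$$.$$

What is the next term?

Every step duplicates the string with '.' between the halves.
Doubling $$.$$.$$.$$ with '.' between the halves:

$$.$$.$$.$$.$$.$$.$$.$$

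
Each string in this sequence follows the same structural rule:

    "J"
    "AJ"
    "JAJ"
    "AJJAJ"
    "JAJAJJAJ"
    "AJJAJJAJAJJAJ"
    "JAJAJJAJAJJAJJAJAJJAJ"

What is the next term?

AJJAJJAJAJJAJJAJAJJAJAJJAJJAJAJJAJ

Each term (from the third on) is the two preceding terms concatenated in order: term 3 = J·AJ = JAJ.
So term 8 is AJJAJJAJAJJAJ·JAJAJJAJAJJAJJAJAJJAJ.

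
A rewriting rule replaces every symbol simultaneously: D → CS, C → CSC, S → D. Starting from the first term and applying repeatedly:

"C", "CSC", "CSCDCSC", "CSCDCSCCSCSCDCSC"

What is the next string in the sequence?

CSCDCSCCSCSCDCSCCSCDCSCDCSCCSCSCDCSC

Applying the rule to each of the 16 symbols of CSCDCSCCSCSCDCSC gives the pieces CSC D CSC CS CSC D CSC CSC D CSC D CSC CS CSC D CSC, which concatenate to the answer.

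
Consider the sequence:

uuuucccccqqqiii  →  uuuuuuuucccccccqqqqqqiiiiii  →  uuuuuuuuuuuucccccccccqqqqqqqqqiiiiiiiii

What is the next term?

Reading off run lengths: u runs 4, 8, 12; c runs 5, 7, 9; q runs 3, 6, 9; i runs 3, 6, 9 — each is linear in n (n = 1, 2, …).
Setting n = 4 gives 16, 11, 12, 12 characters in each block.

uuuuuuuuuuuuuuuucccccccccccqqqqqqqqqqqqiiiiiiiiiiii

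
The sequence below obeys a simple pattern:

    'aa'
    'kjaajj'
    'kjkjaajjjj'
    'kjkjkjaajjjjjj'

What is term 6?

kjkjkjkjkjaajjjjjjjjjj

Each term wraps the previous one in kj on the left and jj on the right.
From kjkjkjaajjjjjj, 2 further steps: kjkjkjaajjjjjj → kjkjkjkjaajjjjjjjj → (answer).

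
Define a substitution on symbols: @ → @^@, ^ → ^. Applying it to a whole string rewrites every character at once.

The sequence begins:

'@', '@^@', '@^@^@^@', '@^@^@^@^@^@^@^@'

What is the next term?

@^@^@^@^@^@^@^@^@^@^@^@^@^@^@^@

φ(@^@^@^@^@^@^@^@) expands symbol-by-symbol to @^@ ^ @^@ ^ @^@ ^ @^@ ^ @^@ ^ @^@ ^ @^@ ^ @^@; joining the 15 pieces gives the next term.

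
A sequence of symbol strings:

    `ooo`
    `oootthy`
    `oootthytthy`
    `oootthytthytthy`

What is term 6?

oootthytthytthytthytthy

The strings grow by a fixed suffix tthy each time.
From oootthytthytthy, 2 further steps: oootthytthytthy → oootthytthytthytthy → (answer).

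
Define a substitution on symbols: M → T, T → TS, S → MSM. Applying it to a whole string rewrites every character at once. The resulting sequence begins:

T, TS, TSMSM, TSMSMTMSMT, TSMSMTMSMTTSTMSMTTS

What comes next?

TSMSMTMSMTTSTMSMTTSTSMSMTSTMSMTTSTSMSM

φ(TSMSMTMSMTTSTMSMTTS) expands symbol-by-symbol to TS MSM T MSM T TS T MSM T TS TS MSM TS T MSM T TS TS MSM; joining the 19 pieces gives the next term.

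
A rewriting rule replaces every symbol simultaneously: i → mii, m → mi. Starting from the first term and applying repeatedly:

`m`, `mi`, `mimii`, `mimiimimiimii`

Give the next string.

φ(mimiimimiimii) expands symbol-by-symbol to mi mii mi mii mii mi mii mi mii mii mi mii mii; joining the 13 pieces gives the next term.

mimiimimiimiimimiimimiimiimimiimii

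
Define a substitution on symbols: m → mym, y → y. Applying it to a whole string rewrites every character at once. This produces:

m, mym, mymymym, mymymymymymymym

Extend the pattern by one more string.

Rewriting the 15 symbols of mymymymymymymym one by one yields mym y mym y mym y mym y mym y mym y mym y mym; concatenated:

mymymymymymymymymymymymymymymym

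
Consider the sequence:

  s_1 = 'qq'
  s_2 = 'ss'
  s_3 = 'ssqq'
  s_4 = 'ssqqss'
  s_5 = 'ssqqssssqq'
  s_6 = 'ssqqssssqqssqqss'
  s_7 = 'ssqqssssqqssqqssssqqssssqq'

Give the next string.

ssqqssssqqssqqssssqqssssqqssqqssssqqssqqss

This is a Fibonacci-style word recurrence s(k) = s(k−1)·s(k−2): e.g. ss·qq = ssqq.
So term 8 is ssqqssssqqssqqssssqqssssqq·ssqqssssqqssqqss.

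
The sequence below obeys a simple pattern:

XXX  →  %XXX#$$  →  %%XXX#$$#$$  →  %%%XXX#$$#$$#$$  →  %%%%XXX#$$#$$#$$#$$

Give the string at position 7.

s(k+1) = %·s(k)·#$$, so each term gains % as a prefix and #$$ as a suffix.
From %%%%XXX#$$#$$#$$#$$, 2 further steps: %%%%XXX#$$#$$#$$#$$ → %%%%%XXX#$$#$$#$$#$$#$$ → (answer).

%%%%%%XXX#$$#$$#$$#$$#$$#$$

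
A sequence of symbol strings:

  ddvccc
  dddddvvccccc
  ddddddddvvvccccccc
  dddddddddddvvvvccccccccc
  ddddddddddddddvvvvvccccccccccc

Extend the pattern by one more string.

Each string has the form d^{3n-1} v^{n} c^{2n+1} (n = 1, 2, …).
For the next term, n = 6, so the run lengths are 17, 6, 13.

dddddddddddddddddvvvvvvccccccccccccc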